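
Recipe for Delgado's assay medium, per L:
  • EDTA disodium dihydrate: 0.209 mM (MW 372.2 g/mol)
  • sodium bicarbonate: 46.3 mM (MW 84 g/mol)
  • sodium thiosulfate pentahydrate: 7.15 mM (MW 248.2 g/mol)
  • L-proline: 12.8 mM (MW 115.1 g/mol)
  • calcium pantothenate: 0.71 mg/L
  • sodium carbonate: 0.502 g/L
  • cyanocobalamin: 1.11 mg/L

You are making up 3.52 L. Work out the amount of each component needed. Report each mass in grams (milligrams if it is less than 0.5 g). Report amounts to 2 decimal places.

Scale factor relative to 1 L: 3.52.
EDTA disodium dihydrate: 0.209 mmol/L × 372.2 mg/mmol × 3.52 L = 273.82 mg
sodium bicarbonate: 46.3 mmol/L × 84 g/mol × 3.52 L ÷ 1000 = 13.69 g
sodium thiosulfate pentahydrate: 7.15 mmol/L × 248.2 g/mol × 3.52 L ÷ 1000 = 6.25 g
L-proline: 12.8 mmol/L × 115.1 g/mol × 3.52 L ÷ 1000 = 5.19 g
calcium pantothenate: 0.71 mg/L × 3.52 L = 2.50 mg
sodium carbonate: 0.502 g/L × 3.52 L = 1.77 g
cyanocobalamin: 1.11 mg/L × 3.52 L = 3.91 mg

EDTA disodium dihydrate 273.82 mg; sodium bicarbonate 13.69 g; sodium thiosulfate pentahydrate 6.25 g; L-proline 5.19 g; calcium pantothenate 2.50 mg; sodium carbonate 1.77 g; cyanocobalamin 3.91 mg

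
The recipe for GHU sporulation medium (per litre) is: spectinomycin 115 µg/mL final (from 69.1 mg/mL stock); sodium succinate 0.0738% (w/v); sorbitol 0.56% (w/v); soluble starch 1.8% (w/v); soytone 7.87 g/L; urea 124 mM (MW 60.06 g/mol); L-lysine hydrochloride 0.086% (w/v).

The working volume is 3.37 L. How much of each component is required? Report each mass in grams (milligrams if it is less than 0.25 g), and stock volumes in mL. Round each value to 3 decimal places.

spectinomycin 5.609 mL; sodium succinate 2.487 g; sorbitol 18.872 g; soluble starch 60.660 g; soytone 26.522 g; urea 25.098 g; L-lysine hydrochloride 2.898 g

Scale factor relative to 1 L: 3.37.
spectinomycin: C1V1 = C2V2 → 115 µg/mL × 3370 mL ÷ 69100 µg/mL = 5.609 mL
sodium succinate: 0.0738 g per 100 mL × 3370 mL ÷ 100 = 2.487 g
sorbitol: 0.56 g per 100 mL × 3370 mL ÷ 100 = 18.872 g
soluble starch: 1.8% w/v = 18 g/L → 18 × 3.37 L = 60.660 g
soytone: 7.87 g/L × 3.37 L = 26.522 g
urea: 124 mmol/L × 60.06 g/mol × 3.37 L ÷ 1000 = 25.098 g
L-lysine hydrochloride: 0.086 g per 100 mL × 3370 mL ÷ 100 = 2.898 g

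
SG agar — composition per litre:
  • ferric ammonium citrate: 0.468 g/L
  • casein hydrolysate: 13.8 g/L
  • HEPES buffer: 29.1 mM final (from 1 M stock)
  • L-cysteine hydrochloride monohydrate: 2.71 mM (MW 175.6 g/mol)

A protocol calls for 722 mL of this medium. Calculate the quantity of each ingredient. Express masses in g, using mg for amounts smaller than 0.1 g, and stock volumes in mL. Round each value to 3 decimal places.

ferric ammonium citrate 0.338 g; casein hydrolysate 9.964 g; HEPES buffer 21.010 mL; L-cysteine hydrochloride monohydrate 0.344 g

Working volume: 722 mL = 0.722 L.
ferric ammonium citrate: 0.468 g/L × 0.722 L = 0.338 g
casein hydrolysate: 13.8 g/L × 0.722 L = 9.964 g
HEPES buffer: dilute stock: 29.1 mM × 722 mL ÷ 1000 mM = 21.010 mL
L-cysteine hydrochloride monohydrate: 2.71 mmol/L × 175.6 g/mol × 0.722 L ÷ 1000 = 0.344 g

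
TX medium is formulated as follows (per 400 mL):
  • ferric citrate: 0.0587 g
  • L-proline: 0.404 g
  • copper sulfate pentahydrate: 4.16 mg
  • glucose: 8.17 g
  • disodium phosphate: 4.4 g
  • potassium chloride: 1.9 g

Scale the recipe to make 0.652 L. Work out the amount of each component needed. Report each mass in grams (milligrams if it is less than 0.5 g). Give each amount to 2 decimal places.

ferric citrate 95.68 mg; L-proline 0.66 g; copper sulfate pentahydrate 6.78 mg; glucose 13.32 g; disodium phosphate 7.17 g; potassium chloride 3.10 g

Scale factor = 652 mL / 400 mL = 1.63.
ferric citrate: 0.0587 g × (652 mL / 400 mL) = 0.095681 g = 95.68 mg
L-proline: 0.404 g × (652 mL / 400 mL) = 0.66 g
copper sulfate pentahydrate: 4.16 mg × (652 mL / 400 mL) = 6.78 mg
glucose: 8.17 g × (652 mL / 400 mL) = 13.32 g
disodium phosphate: 4.4 g × (652 mL / 400 mL) = 7.17 g
potassium chloride: 1.9 g × (652 mL / 400 mL) = 3.10 g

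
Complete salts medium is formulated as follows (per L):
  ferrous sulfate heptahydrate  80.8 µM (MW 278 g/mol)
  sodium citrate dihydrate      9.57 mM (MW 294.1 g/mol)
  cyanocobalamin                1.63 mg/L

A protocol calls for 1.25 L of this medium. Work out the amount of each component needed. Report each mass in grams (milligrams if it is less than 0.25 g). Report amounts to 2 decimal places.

ferrous sulfate heptahydrate 28.08 mg; sodium citrate dihydrate 3.52 g; cyanocobalamin 2.04 mg

Working volume: 1.25 L.
ferrous sulfate heptahydrate: 80.8 µmol/L × 278 g/mol × 1.25 L ÷ 1000 = 28.08 mg
sodium citrate dihydrate: 9.57 mmol/L × 294.1 g/mol × 1.25 L ÷ 1000 = 3.52 g
cyanocobalamin: 1.63 mg/L × 1.25 L = 2.04 mg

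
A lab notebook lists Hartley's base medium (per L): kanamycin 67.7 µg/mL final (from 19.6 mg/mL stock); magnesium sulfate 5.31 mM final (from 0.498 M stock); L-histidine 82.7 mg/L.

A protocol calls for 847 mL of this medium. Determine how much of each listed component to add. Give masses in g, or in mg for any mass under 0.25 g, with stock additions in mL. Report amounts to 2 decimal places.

Working volume: 847 mL = 0.847 L.
kanamycin: C1V1 = C2V2 → 67.7 µg/mL × 847 mL ÷ 19600 µg/mL = 2.93 mL
magnesium sulfate: C1V1 = C2V2 → 5.31 mM × 847 mL ÷ 498 mM = 9.03 mL
L-histidine: 82.7 mg/L × 0.847 L = 70.05 mg

kanamycin 2.93 mL; magnesium sulfate 9.03 mL; L-histidine 70.05 mg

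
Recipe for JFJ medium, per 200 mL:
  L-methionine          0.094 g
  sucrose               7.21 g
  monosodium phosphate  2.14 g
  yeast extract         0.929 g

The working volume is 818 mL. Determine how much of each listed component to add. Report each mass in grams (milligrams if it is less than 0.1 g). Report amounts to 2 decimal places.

Ratio of target to recipe volume: 818 / 200 = 4.09.
L-methionine: 0.094 g × (818 mL / 200 mL) = 0.38 g
sucrose: 7.21 g × (818 mL / 200 mL) = 29.49 g
monosodium phosphate: 2.14 g × (818 mL / 200 mL) = 8.75 g
yeast extract: 0.929 g × (818 mL / 200 mL) = 3.80 g

L-methionine 0.38 g; sucrose 29.49 g; monosodium phosphate 8.75 g; yeast extract 3.80 g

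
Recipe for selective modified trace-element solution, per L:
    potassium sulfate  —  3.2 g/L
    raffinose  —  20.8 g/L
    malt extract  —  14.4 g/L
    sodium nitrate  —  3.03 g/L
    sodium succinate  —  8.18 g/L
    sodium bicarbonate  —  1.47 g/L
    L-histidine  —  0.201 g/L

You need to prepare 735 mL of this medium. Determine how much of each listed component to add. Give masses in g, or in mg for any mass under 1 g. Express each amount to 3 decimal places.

potassium sulfate 2.352 g; raffinose 15.288 g; malt extract 10.584 g; sodium nitrate 2.227 g; sodium succinate 6.012 g; sodium bicarbonate 1.080 g; L-histidine 147.735 mg

Scale factor relative to 1 L: 0.735.
potassium sulfate: 3.2 g/L × 0.735 L = 2.352 g
raffinose: 20.8 g/L × 0.735 L = 15.288 g
malt extract: 14.4 g/L × 0.735 L = 10.584 g
sodium nitrate: 3.03 g/L × 0.735 L = 2.227 g
sodium succinate: 8.18 g/L × 0.735 L = 6.012 g
sodium bicarbonate: 1.47 g/L × 0.735 L = 1.080 g
L-histidine: 0.201 g/L × 0.735 L = 0.147735 g = 147.735 mg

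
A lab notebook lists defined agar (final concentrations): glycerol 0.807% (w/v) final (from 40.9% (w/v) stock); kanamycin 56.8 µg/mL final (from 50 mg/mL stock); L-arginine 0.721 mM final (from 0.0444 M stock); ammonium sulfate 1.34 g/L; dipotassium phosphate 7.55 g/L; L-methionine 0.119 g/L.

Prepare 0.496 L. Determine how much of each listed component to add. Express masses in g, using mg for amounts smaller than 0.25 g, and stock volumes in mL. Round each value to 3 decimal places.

glycerol 9.787 mL; kanamycin 0.563 mL; L-arginine 8.054 mL; ammonium sulfate 0.665 g; dipotassium phosphate 3.745 g; L-methionine 59.024 mg

Scale factor relative to 1 L: 0.496.
glycerol: C1V1 = C2V2 → 0.807% ÷ 40.9% × 496 mL = 9.787 mL
kanamycin: dilute stock: 56.8 µg/mL × 496 mL ÷ 50000 µg/mL = 0.563 mL
L-arginine: V = C2·V2/C1 = 0.721 mM × 496 mL ÷ 44.4 mM = 8.054 mL
ammonium sulfate: 1.34 g/L × 0.496 L = 0.665 g
dipotassium phosphate: 7.55 g/L × 0.496 L = 3.745 g
L-methionine: 0.119 g/L × 0.496 L = 0.059024 g = 59.024 mg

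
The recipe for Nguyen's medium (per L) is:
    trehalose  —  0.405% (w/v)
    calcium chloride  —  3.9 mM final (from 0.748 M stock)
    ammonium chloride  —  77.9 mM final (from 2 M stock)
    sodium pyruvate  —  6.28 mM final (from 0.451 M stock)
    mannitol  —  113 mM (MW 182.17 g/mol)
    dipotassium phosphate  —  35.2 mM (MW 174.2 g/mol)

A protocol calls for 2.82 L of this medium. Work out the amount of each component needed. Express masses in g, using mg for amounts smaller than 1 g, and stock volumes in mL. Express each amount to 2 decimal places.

Working volume: 2.82 L.
trehalose: 0.405% w/v = 4.05 g/L → 4.05 × 2.82 L = 11.42 g
calcium chloride: C1V1 = C2V2 → 3.9 mM × 2820 mL ÷ 748 mM = 14.70 mL
ammonium chloride: V = C2·V2/C1 = 77.9 mM × 2820 mL ÷ 2000 mM = 109.84 mL
sodium pyruvate: C1V1 = C2V2 → 6.28 mM × 2820 mL ÷ 451 mM = 39.27 mL
mannitol: 113 mmol/L × 182.17 g/mol × 2.82 L ÷ 1000 = 58.05 g
dipotassium phosphate: 35.2 mmol/L × 174.2 g/mol × 2.82 L ÷ 1000 = 17.29 g

trehalose 11.42 g; calcium chloride 14.70 mL; ammonium chloride 109.84 mL; sodium pyruvate 39.27 mL; mannitol 58.05 g; dipotassium phosphate 17.29 g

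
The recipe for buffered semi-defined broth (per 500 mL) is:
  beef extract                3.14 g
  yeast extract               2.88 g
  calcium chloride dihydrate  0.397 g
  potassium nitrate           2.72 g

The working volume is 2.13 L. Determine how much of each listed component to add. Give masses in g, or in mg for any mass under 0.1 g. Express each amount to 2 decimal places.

Ratio of target to recipe volume: 2130 / 500 = 4.26.
beef extract: 3.14 g × (2130 mL / 500 mL) = 13.38 g
yeast extract: 2.88 g × (2130 mL / 500 mL) = 12.27 g
calcium chloride dihydrate: 0.397 g × (2130 mL / 500 mL) = 1.69 g
potassium nitrate: 2.72 g × (2130 mL / 500 mL) = 11.59 g

beef extract 13.38 g; yeast extract 12.27 g; calcium chloride dihydrate 1.69 g; potassium nitrate 11.59 g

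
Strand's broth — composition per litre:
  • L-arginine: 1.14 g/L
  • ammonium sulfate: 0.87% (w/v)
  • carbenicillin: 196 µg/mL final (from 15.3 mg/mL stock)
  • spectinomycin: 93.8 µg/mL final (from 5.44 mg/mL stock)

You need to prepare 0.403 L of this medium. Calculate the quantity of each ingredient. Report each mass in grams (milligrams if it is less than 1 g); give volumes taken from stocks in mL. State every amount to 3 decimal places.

Working volume: 0.403 L.
L-arginine: 1.14 g/L × 0.403 L = 0.45942 g = 459.420 mg
ammonium sulfate: 0.87 g per 100 mL × 403 mL ÷ 100 = 3.506 g
carbenicillin: dilute stock: 196 µg/mL × 403 mL ÷ 15300 µg/mL = 5.163 mL
spectinomycin: V = C2·V2/C1 = 93.8 µg/mL × 403 mL ÷ 5440 µg/mL = 6.949 mL

L-arginine 459.420 mg; ammonium sulfate 3.506 g; carbenicillin 5.163 mL; spectinomycin 6.949 mL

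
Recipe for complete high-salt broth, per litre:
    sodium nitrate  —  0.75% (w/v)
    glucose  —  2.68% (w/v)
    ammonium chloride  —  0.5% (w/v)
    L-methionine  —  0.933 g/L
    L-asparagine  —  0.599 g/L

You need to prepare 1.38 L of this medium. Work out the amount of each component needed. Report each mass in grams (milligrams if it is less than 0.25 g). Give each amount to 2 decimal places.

sodium nitrate 10.35 g; glucose 36.98 g; ammonium chloride 6.90 g; L-methionine 1.29 g; L-asparagine 0.83 g

Working volume: 1.38 L.
sodium nitrate: 0.75 g per 100 mL × 1380 mL ÷ 100 = 10.35 g
glucose: 2.68 g per 100 mL × 1380 mL ÷ 100 = 36.98 g
ammonium chloride: 0.5% w/v = 5 g/L → 5 × 1.38 L = 6.90 g
L-methionine: 0.933 g/L × 1.38 L = 1.29 g
L-asparagine: 0.599 g/L × 1.38 L = 0.83 g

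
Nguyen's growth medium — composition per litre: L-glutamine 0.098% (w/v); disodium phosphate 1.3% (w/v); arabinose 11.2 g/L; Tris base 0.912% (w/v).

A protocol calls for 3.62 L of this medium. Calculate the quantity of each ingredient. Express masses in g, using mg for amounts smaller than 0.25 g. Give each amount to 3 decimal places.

Working volume: 3.62 L.
L-glutamine: 0.098% w/v = 0.98 g/L → 0.98 × 3.62 L = 3.548 g
disodium phosphate: 1.3% w/v = 13 g/L → 13 × 3.62 L = 47.060 g
arabinose: 11.2 g/L × 3.62 L = 40.544 g
Tris base: 0.912 g per 100 mL × 3620 mL ÷ 100 = 33.014 g

L-glutamine 3.548 g; disodium phosphate 47.060 g; arabinose 40.544 g; Tris base 33.014 g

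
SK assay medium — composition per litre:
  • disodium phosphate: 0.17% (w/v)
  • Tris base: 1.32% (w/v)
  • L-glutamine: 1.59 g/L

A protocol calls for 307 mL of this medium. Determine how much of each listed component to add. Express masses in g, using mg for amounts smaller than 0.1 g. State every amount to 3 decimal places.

Scale factor relative to 1 L: 0.307.
disodium phosphate: 0.17% w/v = 1.7 g/L → 1.7 × 0.307 L = 0.522 g
Tris base: 1.32% w/v = 13.2 g/L → 13.2 × 0.307 L = 4.052 g
L-glutamine: 1.59 g/L × 0.307 L = 0.488 g

disodium phosphate 0.522 g; Tris base 4.052 g; L-glutamine 0.488 g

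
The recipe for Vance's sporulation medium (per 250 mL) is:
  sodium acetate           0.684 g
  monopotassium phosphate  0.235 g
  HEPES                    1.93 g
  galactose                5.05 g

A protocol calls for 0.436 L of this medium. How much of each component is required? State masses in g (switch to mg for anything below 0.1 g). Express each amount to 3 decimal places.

sodium acetate 1.193 g; monopotassium phosphate 0.410 g; HEPES 3.366 g; galactose 8.807 g

Scale factor = 436 mL / 250 mL = 1.744.
sodium acetate: 0.684 g × (436 mL / 250 mL) = 1.193 g
monopotassium phosphate: 0.235 g × (436 mL / 250 mL) = 0.410 g
HEPES: 1.93 g × (436 mL / 250 mL) = 3.366 g
galactose: 5.05 g × (436 mL / 250 mL) = 8.807 g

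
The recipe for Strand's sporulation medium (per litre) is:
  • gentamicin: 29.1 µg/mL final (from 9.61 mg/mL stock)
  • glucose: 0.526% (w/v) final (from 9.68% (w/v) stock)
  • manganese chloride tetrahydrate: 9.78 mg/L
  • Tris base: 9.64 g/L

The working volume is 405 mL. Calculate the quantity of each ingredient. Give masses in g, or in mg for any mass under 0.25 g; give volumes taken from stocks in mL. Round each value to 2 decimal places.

gentamicin 1.23 mL; glucose 22.01 mL; manganese chloride tetrahydrate 3.96 mg; Tris base 3.90 g

Scale factor relative to 1 L: 0.405.
gentamicin: V = C2·V2/C1 = 29.1 µg/mL × 405 mL ÷ 9610 µg/mL = 1.23 mL
glucose: V = C2·V2/C1 = 0.526% ÷ 9.68% × 405 mL = 22.01 mL
manganese chloride tetrahydrate: 9.78 mg/L × 0.405 L = 3.96 mg
Tris base: 9.64 g/L × 0.405 L = 3.90 g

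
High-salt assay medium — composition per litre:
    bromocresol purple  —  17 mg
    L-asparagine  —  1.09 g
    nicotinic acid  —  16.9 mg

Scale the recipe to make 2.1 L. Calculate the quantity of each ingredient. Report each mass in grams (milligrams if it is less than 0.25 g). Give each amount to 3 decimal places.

Ratio of target to recipe volume: 2100 / 1000 = 2.1.
bromocresol purple: 17 mg × (2100 mL / 1000 mL) = 35.700 mg
L-asparagine: 1.09 g × (2100 mL / 1000 mL) = 2.289 g
nicotinic acid: 16.9 mg × (2100 mL / 1000 mL) = 35.490 mg

bromocresol purple 35.700 mg; L-asparagine 2.289 g; nicotinic acid 35.490 mg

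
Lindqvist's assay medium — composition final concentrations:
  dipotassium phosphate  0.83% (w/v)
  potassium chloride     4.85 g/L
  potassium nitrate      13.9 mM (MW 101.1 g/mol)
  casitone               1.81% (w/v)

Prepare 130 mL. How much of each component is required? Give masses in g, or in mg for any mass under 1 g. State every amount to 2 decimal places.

dipotassium phosphate 1.08 g; potassium chloride 630.50 mg; potassium nitrate 182.69 mg; casitone 2.35 g

Target volume = 130 mL = 0.13 L.
dipotassium phosphate: 0.83% w/v = 8.3 g/L → 8.3 × 0.13 L = 1.08 g
potassium chloride: 4.85 g/L × 0.13 L = 0.6305 g = 630.50 mg
potassium nitrate: 13.9 mmol/L × 101.1 mg/mmol × 0.13 L = 182.69 mg
casitone: 1.81% w/v = 18.1 g/L → 18.1 × 0.13 L = 2.35 g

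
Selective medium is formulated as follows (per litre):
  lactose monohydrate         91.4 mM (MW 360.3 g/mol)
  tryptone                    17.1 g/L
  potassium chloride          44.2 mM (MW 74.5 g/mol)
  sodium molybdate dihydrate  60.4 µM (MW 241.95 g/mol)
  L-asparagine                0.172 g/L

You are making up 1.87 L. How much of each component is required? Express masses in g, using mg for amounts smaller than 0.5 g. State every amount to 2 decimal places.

lactose monohydrate 61.58 g; tryptone 31.98 g; potassium chloride 6.16 g; sodium molybdate dihydrate 27.33 mg; L-asparagine 321.64 mg

Scale factor relative to 1 L: 1.87.
lactose monohydrate: 91.4 mmol/L × 360.3 g/mol × 1.87 L ÷ 1000 = 61.58 g
tryptone: 17.1 g/L × 1.87 L = 31.98 g
potassium chloride: 44.2 mmol/L × 74.5 g/mol × 1.87 L ÷ 1000 = 6.16 g
sodium molybdate dihydrate: 60.4 µmol/L × 241.95 g/mol × 1.87 L ÷ 1000 = 27.33 mg
L-asparagine: 0.172 g/L × 1.87 L = 0.32164 g = 321.64 mg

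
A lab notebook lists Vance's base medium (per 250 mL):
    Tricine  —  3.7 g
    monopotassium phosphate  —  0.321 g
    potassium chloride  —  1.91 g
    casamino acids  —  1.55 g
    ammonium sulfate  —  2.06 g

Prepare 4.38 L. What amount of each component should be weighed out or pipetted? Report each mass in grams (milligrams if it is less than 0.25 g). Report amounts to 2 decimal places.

Ratio of target to recipe volume: 4380 / 250 = 17.52.
Tricine: 3.7 g × (4380 mL / 250 mL) = 64.82 g
monopotassium phosphate: 0.321 g × (4380 mL / 250 mL) = 5.62 g
potassium chloride: 1.91 g × (4380 mL / 250 mL) = 33.46 g
casamino acids: 1.55 g × (4380 mL / 250 mL) = 27.16 g
ammonium sulfate: 2.06 g × (4380 mL / 250 mL) = 36.09 g

Tricine 64.82 g; monopotassium phosphate 5.62 g; potassium chloride 33.46 g; casamino acids 27.16 g; ammonium sulfate 36.09 g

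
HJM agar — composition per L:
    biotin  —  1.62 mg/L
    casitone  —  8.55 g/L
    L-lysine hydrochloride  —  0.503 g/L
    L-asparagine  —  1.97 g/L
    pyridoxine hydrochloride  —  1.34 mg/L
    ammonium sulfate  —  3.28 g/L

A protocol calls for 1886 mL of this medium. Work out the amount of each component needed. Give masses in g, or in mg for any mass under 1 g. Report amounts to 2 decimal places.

biotin 3.06 mg; casitone 16.13 g; L-lysine hydrochloride 948.66 mg; L-asparagine 3.72 g; pyridoxine hydrochloride 2.53 mg; ammonium sulfate 6.19 g

Scale factor relative to 1 L: 1.886.
biotin: 1.62 mg/L × 1.886 L = 3.06 mg
casitone: 8.55 g/L × 1.886 L = 16.13 g
L-lysine hydrochloride: 0.503 g/L × 1.886 L = 0.948658 g = 948.66 mg
L-asparagine: 1.97 g/L × 1.886 L = 3.72 g
pyridoxine hydrochloride: 1.34 mg/L × 1.886 L = 2.53 mg
ammonium sulfate: 3.28 g/L × 1.886 L = 6.19 g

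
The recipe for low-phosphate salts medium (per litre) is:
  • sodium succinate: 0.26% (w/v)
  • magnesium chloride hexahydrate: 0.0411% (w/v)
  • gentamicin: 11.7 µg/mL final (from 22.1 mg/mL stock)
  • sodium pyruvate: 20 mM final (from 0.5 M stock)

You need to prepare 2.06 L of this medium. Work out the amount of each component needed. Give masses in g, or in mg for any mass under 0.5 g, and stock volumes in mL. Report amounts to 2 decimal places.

sodium succinate 5.36 g; magnesium chloride hexahydrate 0.85 g; gentamicin 1.09 mL; sodium pyruvate 82.40 mL

Scale factor relative to 1 L: 2.06.
sodium succinate: 0.26% w/v = 2.6 g/L → 2.6 × 2.06 L = 5.36 g
magnesium chloride hexahydrate: 0.0411% w/v = 0.411 g/L → 0.411 × 2.06 L = 0.85 g
gentamicin: C1V1 = C2V2 → 11.7 µg/mL × 2060 mL ÷ 22100 µg/mL = 1.09 mL
sodium pyruvate: C1V1 = C2V2 → 20 mM × 2060 mL ÷ 500 mM = 82.40 mL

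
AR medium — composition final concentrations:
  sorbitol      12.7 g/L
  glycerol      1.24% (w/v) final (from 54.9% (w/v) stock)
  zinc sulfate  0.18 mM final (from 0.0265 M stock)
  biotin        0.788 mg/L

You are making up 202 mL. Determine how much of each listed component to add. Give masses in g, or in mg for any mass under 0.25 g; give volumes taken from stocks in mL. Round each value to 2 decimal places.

sorbitol 2.57 g; glycerol 4.56 mL; zinc sulfate 1.37 mL; biotin 0.16 mg

Scale factor relative to 1 L: 0.202.
sorbitol: 12.7 g/L × 0.202 L = 2.57 g
glycerol: V = C2·V2/C1 = 1.24% ÷ 54.9% × 202 mL = 4.56 mL
zinc sulfate: C1V1 = C2V2 → 0.18 mM × 202 mL ÷ 26.5 mM = 1.37 mL
biotin: 0.788 mg/L × 0.202 L = 0.16 mg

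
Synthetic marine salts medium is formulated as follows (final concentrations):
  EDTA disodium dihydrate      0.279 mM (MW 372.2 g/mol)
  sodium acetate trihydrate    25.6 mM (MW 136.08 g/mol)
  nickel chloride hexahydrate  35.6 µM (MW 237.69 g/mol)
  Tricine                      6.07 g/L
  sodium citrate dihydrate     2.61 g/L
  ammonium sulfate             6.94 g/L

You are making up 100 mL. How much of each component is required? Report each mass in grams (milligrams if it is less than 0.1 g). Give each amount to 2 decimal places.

EDTA disodium dihydrate 10.38 mg; sodium acetate trihydrate 0.35 g; nickel chloride hexahydrate 0.85 mg; Tricine 0.61 g; sodium citrate dihydrate 0.26 g; ammonium sulfate 0.69 g

Scale factor relative to 1 L: 0.1.
EDTA disodium dihydrate: 0.279 mmol/L × 372.2 mg/mmol × 0.1 L = 10.38 mg
sodium acetate trihydrate: 25.6 mmol/L × 136.08 g/mol × 0.1 L ÷ 1000 = 0.35 g
nickel chloride hexahydrate: 35.6 µmol/L × 237.69 g/mol × 0.1 L ÷ 1000 = 0.85 mg
Tricine: 6.07 g/L × 0.1 L = 0.61 g
sodium citrate dihydrate: 2.61 g/L × 0.1 L = 0.26 g
ammonium sulfate: 6.94 g/L × 0.1 L = 0.69 g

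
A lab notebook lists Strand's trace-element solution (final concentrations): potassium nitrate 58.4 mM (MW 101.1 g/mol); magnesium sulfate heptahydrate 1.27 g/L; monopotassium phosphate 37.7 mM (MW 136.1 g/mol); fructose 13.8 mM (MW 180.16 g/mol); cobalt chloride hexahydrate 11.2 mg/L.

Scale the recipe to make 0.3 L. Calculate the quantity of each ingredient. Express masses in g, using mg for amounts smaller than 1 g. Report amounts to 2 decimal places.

potassium nitrate 1.77 g; magnesium sulfate heptahydrate 381.00 mg; monopotassium phosphate 1.54 g; fructose 745.86 mg; cobalt chloride hexahydrate 3.36 mg

Working volume: 0.3 L.
potassium nitrate: 58.4 mmol/L × 101.1 g/mol × 0.3 L ÷ 1000 = 1.77 g
magnesium sulfate heptahydrate: 1.27 g/L × 0.3 L = 0.381 g = 381.00 mg
monopotassium phosphate: 37.7 mmol/L × 136.1 g/mol × 0.3 L ÷ 1000 = 1.54 g
fructose: 13.8 mmol/L × 180.16 mg/mmol × 0.3 L = 745.86 mg
cobalt chloride hexahydrate: 11.2 mg/L × 0.3 L = 3.36 mg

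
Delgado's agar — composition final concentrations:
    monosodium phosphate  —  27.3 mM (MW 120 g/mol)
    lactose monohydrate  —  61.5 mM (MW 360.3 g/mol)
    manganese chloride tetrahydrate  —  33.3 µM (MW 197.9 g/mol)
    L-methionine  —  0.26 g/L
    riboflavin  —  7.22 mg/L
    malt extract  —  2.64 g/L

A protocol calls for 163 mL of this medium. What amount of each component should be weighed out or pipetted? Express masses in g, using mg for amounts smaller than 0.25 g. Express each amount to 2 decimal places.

monosodium phosphate 0.53 g; lactose monohydrate 3.61 g; manganese chloride tetrahydrate 1.07 mg; L-methionine 42.38 mg; riboflavin 1.18 mg; malt extract 0.43 g

Target volume = 163 mL = 0.163 L.
monosodium phosphate: 27.3 mmol/L × 120 g/mol × 0.163 L ÷ 1000 = 0.53 g
lactose monohydrate: 61.5 mmol/L × 360.3 g/mol × 0.163 L ÷ 1000 = 3.61 g
manganese chloride tetrahydrate: 33.3 µmol/L × 197.9 g/mol × 0.163 L ÷ 1000 = 1.07 mg
L-methionine: 0.26 g/L × 0.163 L = 0.04238 g = 42.38 mg
riboflavin: 7.22 mg/L × 0.163 L = 1.18 mg
malt extract: 2.64 g/L × 0.163 L = 0.43 g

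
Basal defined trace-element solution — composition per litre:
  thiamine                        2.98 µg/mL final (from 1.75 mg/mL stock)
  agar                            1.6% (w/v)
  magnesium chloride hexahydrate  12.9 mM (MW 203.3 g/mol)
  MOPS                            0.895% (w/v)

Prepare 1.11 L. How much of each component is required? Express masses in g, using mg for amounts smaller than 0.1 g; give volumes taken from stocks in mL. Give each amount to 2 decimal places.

Working volume: 1.11 L.
thiamine: dilute stock: 2.98 µg/mL × 1110 mL ÷ 1750 µg/mL = 1.89 mL
agar: 1.6% w/v = 16 g/L → 16 × 1.11 L = 17.76 g
magnesium chloride hexahydrate: 12.9 mmol/L × 203.3 g/mol × 1.11 L ÷ 1000 = 2.91 g
MOPS: 0.895 g per 100 mL × 1110 mL ÷ 100 = 9.93 g

thiamine 1.89 mL; agar 17.76 g; magnesium chloride hexahydrate 2.91 g; MOPS 9.93 g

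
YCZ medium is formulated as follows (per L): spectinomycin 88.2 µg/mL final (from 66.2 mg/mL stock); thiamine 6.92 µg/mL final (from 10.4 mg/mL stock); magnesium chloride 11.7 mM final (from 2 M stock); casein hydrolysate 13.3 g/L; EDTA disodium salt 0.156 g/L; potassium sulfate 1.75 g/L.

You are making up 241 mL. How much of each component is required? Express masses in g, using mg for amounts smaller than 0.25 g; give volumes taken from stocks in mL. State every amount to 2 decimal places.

Target volume = 241 mL = 0.241 L.
spectinomycin: dilute stock: 88.2 µg/mL × 241 mL ÷ 66200 µg/mL = 0.32 mL
thiamine: C1V1 = C2V2 → 6.92 µg/mL × 241 mL ÷ 10400 µg/mL = 0.16 mL
magnesium chloride: C1V1 = C2V2 → 11.7 mM × 241 mL ÷ 2000 mM = 1.41 mL
casein hydrolysate: 13.3 g/L × 0.241 L = 3.21 g
EDTA disodium salt: 0.156 g/L × 0.241 L = 0.037596 g = 37.60 mg
potassium sulfate: 1.75 g/L × 0.241 L = 0.42 g

spectinomycin 0.32 mL; thiamine 0.16 mL; magnesium chloride 1.41 mL; casein hydrolysate 3.21 g; EDTA disodium salt 37.60 mg; potassium sulfate 0.42 g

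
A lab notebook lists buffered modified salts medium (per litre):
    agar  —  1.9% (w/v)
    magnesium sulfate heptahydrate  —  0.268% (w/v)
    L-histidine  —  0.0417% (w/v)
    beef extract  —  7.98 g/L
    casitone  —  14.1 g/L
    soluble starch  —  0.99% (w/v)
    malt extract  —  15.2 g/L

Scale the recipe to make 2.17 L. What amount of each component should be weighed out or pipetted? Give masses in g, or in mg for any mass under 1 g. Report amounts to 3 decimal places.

agar 41.230 g; magnesium sulfate heptahydrate 5.816 g; L-histidine 904.890 mg; beef extract 17.317 g; casitone 30.597 g; soluble starch 21.483 g; malt extract 32.984 g

Scale factor relative to 1 L: 2.17.
agar: 1.9 g per 100 mL × 2170 mL ÷ 100 = 41.230 g
magnesium sulfate heptahydrate: 0.268% w/v = 2.68 g/L → 2.68 × 2.17 L = 5.816 g
L-histidine: 0.0417% w/v = 0.417 g/L → 0.417 × 2.17 L = 0.90489 g = 904.890 mg
beef extract: 7.98 g/L × 2.17 L = 17.317 g
casitone: 14.1 g/L × 2.17 L = 30.597 g
soluble starch: 0.99 g per 100 mL × 2170 mL ÷ 100 = 21.483 g
malt extract: 15.2 g/L × 2.17 L = 32.984 g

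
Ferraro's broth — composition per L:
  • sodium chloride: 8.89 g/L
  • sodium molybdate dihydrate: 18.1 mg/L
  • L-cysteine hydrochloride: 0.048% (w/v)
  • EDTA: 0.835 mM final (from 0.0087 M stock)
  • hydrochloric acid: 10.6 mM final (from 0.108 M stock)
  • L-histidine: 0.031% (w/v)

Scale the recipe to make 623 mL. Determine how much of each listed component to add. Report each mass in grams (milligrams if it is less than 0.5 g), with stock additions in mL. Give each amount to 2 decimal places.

sodium chloride 5.54 g; sodium molybdate dihydrate 11.28 mg; L-cysteine hydrochloride 299.04 mg; EDTA 59.79 mL; hydrochloric acid 61.15 mL; L-histidine 193.13 mg

Scale factor relative to 1 L: 0.623.
sodium chloride: 8.89 g/L × 0.623 L = 5.54 g
sodium molybdate dihydrate: 18.1 mg/L × 0.623 L = 11.28 mg
L-cysteine hydrochloride: 0.048% w/v = 0.48 g/L → 0.48 × 0.623 L = 0.29904 g = 299.04 mg
EDTA: C1V1 = C2V2 → 0.835 mM × 623 mL ÷ 8.7 mM = 59.79 mL
hydrochloric acid: dilute stock: 10.6 mM × 623 mL ÷ 108 mM = 61.15 mL
L-histidine: 0.031 g per 100 mL × 623 mL ÷ 100 = 0.19313 g = 193.13 mg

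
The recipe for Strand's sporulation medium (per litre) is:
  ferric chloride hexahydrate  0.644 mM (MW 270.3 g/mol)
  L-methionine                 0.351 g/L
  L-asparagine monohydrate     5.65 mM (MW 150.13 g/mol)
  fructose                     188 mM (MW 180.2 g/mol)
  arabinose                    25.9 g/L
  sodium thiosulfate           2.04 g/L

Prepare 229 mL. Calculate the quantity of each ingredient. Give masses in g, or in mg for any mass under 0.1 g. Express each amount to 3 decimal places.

Target volume = 229 mL = 0.229 L.
ferric chloride hexahydrate: 0.644 mmol/L × 270.3 mg/mmol × 0.229 L = 39.863 mg
L-methionine: 0.351 g/L × 0.229 L = 0.080379 g = 80.379 mg
L-asparagine monohydrate: 5.65 mmol/L × 150.13 g/mol × 0.229 L ÷ 1000 = 0.194 g
fructose: 188 mmol/L × 180.2 g/mol × 0.229 L ÷ 1000 = 7.758 g
arabinose: 25.9 g/L × 0.229 L = 5.931 g
sodium thiosulfate: 2.04 g/L × 0.229 L = 0.467 g

ferric chloride hexahydrate 39.863 mg; L-methionine 80.379 mg; L-asparagine monohydrate 0.194 g; fructose 7.758 g; arabinose 5.931 g; sodium thiosulfate 0.467 g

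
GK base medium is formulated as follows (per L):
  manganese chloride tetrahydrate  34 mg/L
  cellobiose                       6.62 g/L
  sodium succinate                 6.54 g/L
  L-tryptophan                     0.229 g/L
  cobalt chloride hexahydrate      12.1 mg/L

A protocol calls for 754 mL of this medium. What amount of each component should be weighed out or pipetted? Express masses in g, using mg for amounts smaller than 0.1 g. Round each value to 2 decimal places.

manganese chloride tetrahydrate 25.64 mg; cellobiose 4.99 g; sodium succinate 4.93 g; L-tryptophan 0.17 g; cobalt chloride hexahydrate 9.12 mg

Scale factor relative to 1 L: 0.754.
manganese chloride tetrahydrate: 34 mg/L × 0.754 L = 25.64 mg
cellobiose: 6.62 g/L × 0.754 L = 4.99 g
sodium succinate: 6.54 g/L × 0.754 L = 4.93 g
L-tryptophan: 0.229 g/L × 0.754 L = 0.17 g
cobalt chloride hexahydrate: 12.1 mg/L × 0.754 L = 9.12 mg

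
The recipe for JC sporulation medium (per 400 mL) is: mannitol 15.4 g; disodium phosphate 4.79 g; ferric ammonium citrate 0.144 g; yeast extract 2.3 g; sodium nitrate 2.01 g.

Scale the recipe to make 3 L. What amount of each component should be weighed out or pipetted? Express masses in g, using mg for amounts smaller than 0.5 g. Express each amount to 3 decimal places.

mannitol 115.500 g; disodium phosphate 35.925 g; ferric ammonium citrate 1.080 g; yeast extract 17.250 g; sodium nitrate 15.075 g

Ratio of target to recipe volume: 3000 / 400 = 7.5.
mannitol: 15.4 g × (3000 mL / 400 mL) = 115.500 g
disodium phosphate: 4.79 g × (3000 mL / 400 mL) = 35.925 g
ferric ammonium citrate: 0.144 g × (3000 mL / 400 mL) = 1.080 g
yeast extract: 2.3 g × (3000 mL / 400 mL) = 17.250 g
sodium nitrate: 2.01 g × (3000 mL / 400 mL) = 15.075 g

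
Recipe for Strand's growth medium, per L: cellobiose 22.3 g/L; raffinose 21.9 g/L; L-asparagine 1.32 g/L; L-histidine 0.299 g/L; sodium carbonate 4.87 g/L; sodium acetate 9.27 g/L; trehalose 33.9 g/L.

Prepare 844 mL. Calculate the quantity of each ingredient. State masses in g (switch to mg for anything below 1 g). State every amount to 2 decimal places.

cellobiose 18.82 g; raffinose 18.48 g; L-asparagine 1.11 g; L-histidine 252.36 mg; sodium carbonate 4.11 g; sodium acetate 7.82 g; trehalose 28.61 g

Target volume = 844 mL = 0.844 L.
cellobiose: 22.3 g/L × 0.844 L = 18.82 g
raffinose: 21.9 g/L × 0.844 L = 18.48 g
L-asparagine: 1.32 g/L × 0.844 L = 1.11 g
L-histidine: 0.299 g/L × 0.844 L = 0.252356 g = 252.36 mg
sodium carbonate: 4.87 g/L × 0.844 L = 4.11 g
sodium acetate: 9.27 g/L × 0.844 L = 7.82 g
trehalose: 33.9 g/L × 0.844 L = 28.61 g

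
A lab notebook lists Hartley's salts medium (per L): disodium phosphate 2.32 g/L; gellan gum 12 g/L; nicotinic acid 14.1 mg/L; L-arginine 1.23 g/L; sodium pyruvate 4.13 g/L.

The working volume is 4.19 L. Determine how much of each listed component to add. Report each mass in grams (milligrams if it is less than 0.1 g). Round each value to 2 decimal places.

Working volume: 4.19 L.
disodium phosphate: 2.32 g/L × 4.19 L = 9.72 g
gellan gum: 12 g/L × 4.19 L = 50.28 g
nicotinic acid: 14.1 mg/L × 4.19 L = 59.08 mg
L-arginine: 1.23 g/L × 4.19 L = 5.15 g
sodium pyruvate: 4.13 g/L × 4.19 L = 17.30 g

disodium phosphate 9.72 g; gellan gum 50.28 g; nicotinic acid 59.08 mg; L-arginine 5.15 g; sodium pyruvate 17.30 g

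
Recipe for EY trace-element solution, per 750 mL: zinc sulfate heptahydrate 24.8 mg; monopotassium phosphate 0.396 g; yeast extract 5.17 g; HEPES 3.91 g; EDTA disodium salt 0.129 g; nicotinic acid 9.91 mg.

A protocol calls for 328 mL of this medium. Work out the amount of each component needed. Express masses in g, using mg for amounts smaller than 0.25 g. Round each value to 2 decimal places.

zinc sulfate heptahydrate 10.85 mg; monopotassium phosphate 173.18 mg; yeast extract 2.26 g; HEPES 1.71 g; EDTA disodium salt 56.42 mg; nicotinic acid 4.33 mg

Ratio of target to recipe volume: 328 / 750 = 0.437333.
zinc sulfate heptahydrate: 24.8 mg × (328 mL / 750 mL) = 10.85 mg
monopotassium phosphate: 0.396 g × (328 mL / 750 mL) = 0.173184 g = 173.18 mg
yeast extract: 5.17 g × (328 mL / 750 mL) = 2.26 g
HEPES: 3.91 g × (328 mL / 750 mL) = 1.71 g
EDTA disodium salt: 0.129 g × (328 mL / 750 mL) = 0.056416 g = 56.42 mg
nicotinic acid: 9.91 mg × (328 mL / 750 mL) = 4.33 mg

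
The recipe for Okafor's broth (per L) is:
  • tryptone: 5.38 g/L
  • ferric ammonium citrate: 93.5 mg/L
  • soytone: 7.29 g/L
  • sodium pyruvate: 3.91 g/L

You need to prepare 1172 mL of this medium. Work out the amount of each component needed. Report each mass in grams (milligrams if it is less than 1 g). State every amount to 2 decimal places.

tryptone 6.31 g; ferric ammonium citrate 109.58 mg; soytone 8.54 g; sodium pyruvate 4.58 g

Target volume = 1172 mL = 1.172 L.
tryptone: 5.38 g/L × 1.172 L = 6.31 g
ferric ammonium citrate: 93.5 mg/L × 1.172 L = 109.58 mg
soytone: 7.29 g/L × 1.172 L = 8.54 g
sodium pyruvate: 3.91 g/L × 1.172 L = 4.58 g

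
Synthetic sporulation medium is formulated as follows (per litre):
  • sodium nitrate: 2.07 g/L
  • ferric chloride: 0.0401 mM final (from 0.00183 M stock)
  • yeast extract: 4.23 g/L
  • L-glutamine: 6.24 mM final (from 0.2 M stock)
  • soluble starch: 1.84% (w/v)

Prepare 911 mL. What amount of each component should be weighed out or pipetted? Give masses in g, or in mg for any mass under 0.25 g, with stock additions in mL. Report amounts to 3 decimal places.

sodium nitrate 1.886 g; ferric chloride 19.962 mL; yeast extract 3.854 g; L-glutamine 28.423 mL; soluble starch 16.762 g

Scale factor relative to 1 L: 0.911.
sodium nitrate: 2.07 g/L × 0.911 L = 1.886 g
ferric chloride: C1V1 = C2V2 → 0.0401 mM × 911 mL ÷ 1.83 mM = 19.962 mL
yeast extract: 4.23 g/L × 0.911 L = 3.854 g
L-glutamine: C1V1 = C2V2 → 6.24 mM × 911 mL ÷ 200 mM = 28.423 mL
soluble starch: 1.84 g per 100 mL × 911 mL ÷ 100 = 16.762 g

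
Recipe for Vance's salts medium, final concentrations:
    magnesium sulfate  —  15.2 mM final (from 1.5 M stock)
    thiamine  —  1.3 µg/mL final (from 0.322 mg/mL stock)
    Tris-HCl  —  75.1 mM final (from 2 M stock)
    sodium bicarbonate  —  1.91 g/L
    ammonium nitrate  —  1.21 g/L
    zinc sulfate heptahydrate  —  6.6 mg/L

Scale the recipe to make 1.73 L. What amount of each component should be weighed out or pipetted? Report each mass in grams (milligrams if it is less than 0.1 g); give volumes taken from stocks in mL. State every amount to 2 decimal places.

magnesium sulfate 17.53 mL; thiamine 6.98 mL; Tris-HCl 64.96 mL; sodium bicarbonate 3.30 g; ammonium nitrate 2.09 g; zinc sulfate heptahydrate 11.42 mg

Scale factor relative to 1 L: 1.73.
magnesium sulfate: dilute stock: 15.2 mM × 1730 mL ÷ 1500 mM = 17.53 mL
thiamine: dilute stock: 1.3 µg/mL × 1730 mL ÷ 322 µg/mL = 6.98 mL
Tris-HCl: dilute stock: 75.1 mM × 1730 mL ÷ 2000 mM = 64.96 mL
sodium bicarbonate: 1.91 g/L × 1.73 L = 3.30 g
ammonium nitrate: 1.21 g/L × 1.73 L = 2.09 g
zinc sulfate heptahydrate: 6.6 mg/L × 1.73 L = 11.42 mg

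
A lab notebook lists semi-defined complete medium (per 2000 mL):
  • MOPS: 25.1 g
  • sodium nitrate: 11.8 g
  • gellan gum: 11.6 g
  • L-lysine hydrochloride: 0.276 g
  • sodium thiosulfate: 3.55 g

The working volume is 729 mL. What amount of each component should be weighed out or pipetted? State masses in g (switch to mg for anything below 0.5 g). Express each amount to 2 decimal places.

MOPS 9.15 g; sodium nitrate 4.30 g; gellan gum 4.23 g; L-lysine hydrochloride 100.60 mg; sodium thiosulfate 1.29 g

Ratio of target to recipe volume: 729 / 2000 = 0.3645.
MOPS: 25.1 g × (729 mL / 2000 mL) = 9.15 g
sodium nitrate: 11.8 g × (729 mL / 2000 mL) = 4.30 g
gellan gum: 11.6 g × (729 mL / 2000 mL) = 4.23 g
L-lysine hydrochloride: 0.276 g × (729 mL / 2000 mL) = 0.100602 g = 100.60 mg
sodium thiosulfate: 3.55 g × (729 mL / 2000 mL) = 1.29 g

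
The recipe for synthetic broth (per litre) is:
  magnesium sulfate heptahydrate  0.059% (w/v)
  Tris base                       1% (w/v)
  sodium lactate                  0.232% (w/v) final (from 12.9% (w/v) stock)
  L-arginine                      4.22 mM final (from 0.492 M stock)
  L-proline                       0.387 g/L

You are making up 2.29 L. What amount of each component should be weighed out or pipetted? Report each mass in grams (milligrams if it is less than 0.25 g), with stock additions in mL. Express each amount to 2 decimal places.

Working volume: 2.29 L.
magnesium sulfate heptahydrate: 0.059 g per 100 mL × 2290 mL ÷ 100 = 1.35 g
Tris base: 1% w/v = 10 g/L → 10 × 2.29 L = 22.90 g
sodium lactate: dilute stock: 0.232% ÷ 12.9% × 2290 mL = 41.18 mL
L-arginine: dilute stock: 4.22 mM × 2290 mL ÷ 492 mM = 19.64 mL
L-proline: 0.387 g/L × 2.29 L = 0.89 g

magnesium sulfate heptahydrate 1.35 g; Tris base 22.90 g; sodium lactate 41.18 mL; L-arginine 19.64 mL; L-proline 0.89 g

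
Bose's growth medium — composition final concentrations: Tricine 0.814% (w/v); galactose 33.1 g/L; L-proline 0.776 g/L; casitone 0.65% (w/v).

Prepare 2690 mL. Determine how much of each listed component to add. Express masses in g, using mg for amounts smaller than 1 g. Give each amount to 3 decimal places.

Scale factor relative to 1 L: 2.69.
Tricine: 0.814% w/v = 8.14 g/L → 8.14 × 2.69 L = 21.897 g
galactose: 33.1 g/L × 2.69 L = 89.039 g
L-proline: 0.776 g/L × 2.69 L = 2.087 g
casitone: 0.65 g per 100 mL × 2690 mL ÷ 100 = 17.485 g

Tricine 21.897 g; galactose 89.039 g; L-proline 2.087 g; casitone 17.485 g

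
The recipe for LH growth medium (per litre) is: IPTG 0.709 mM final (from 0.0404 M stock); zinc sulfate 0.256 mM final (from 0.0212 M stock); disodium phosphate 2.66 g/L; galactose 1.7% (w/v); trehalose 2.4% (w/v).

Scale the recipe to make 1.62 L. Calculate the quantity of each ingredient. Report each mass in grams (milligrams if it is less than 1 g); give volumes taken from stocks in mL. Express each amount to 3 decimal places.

Scale factor relative to 1 L: 1.62.
IPTG: C1V1 = C2V2 → 0.709 mM × 1620 mL ÷ 40.4 mM = 28.430 mL
zinc sulfate: dilute stock: 0.256 mM × 1620 mL ÷ 21.2 mM = 19.562 mL
disodium phosphate: 2.66 g/L × 1.62 L = 4.309 g
galactose: 1.7% w/v = 17 g/L → 17 × 1.62 L = 27.540 g
trehalose: 2.4 g per 100 mL × 1620 mL ÷ 100 = 38.880 g

IPTG 28.430 mL; zinc sulfate 19.562 mL; disodium phosphate 4.309 g; galactose 27.540 g; trehalose 38.880 g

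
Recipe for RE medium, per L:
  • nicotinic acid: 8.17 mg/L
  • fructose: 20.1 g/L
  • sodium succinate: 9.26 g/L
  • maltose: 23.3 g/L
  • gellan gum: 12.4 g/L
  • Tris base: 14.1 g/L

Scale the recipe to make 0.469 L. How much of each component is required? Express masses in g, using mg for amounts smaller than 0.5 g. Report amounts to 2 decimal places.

nicotinic acid 3.83 mg; fructose 9.43 g; sodium succinate 4.34 g; maltose 10.93 g; gellan gum 5.82 g; Tris base 6.61 g

Scale factor relative to 1 L: 0.469.
nicotinic acid: 8.17 mg/L × 0.469 L = 3.83 mg
fructose: 20.1 g/L × 0.469 L = 9.43 g
sodium succinate: 9.26 g/L × 0.469 L = 4.34 g
maltose: 23.3 g/L × 0.469 L = 10.93 g
gellan gum: 12.4 g/L × 0.469 L = 5.82 g
Tris base: 14.1 g/L × 0.469 L = 6.61 g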